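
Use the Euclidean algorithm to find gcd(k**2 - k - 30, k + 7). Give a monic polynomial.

1

Apply the Euclidean algorithm:
  k**2 - k - 30 = (k - 8)(k + 7) + (26)
  k + 7 = ((1/26)k + 7/26)(26) + (0)
The last nonzero remainder is the constant 26, so the polynomials are coprime and gcd = 1.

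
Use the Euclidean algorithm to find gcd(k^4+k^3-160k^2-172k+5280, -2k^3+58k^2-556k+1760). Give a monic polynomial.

k-11

Apply the Euclidean algorithm:
  k^4+k^3-160k^2-172k+5280 = (-(1/2)k-15)(-2k^3+58k^2-556k+1760) + (432k^2-7632k+31680)
  -2k^3+58k^2-556k+1760 = (-(1/216)k+17/324)(432k^2-7632k+31680) + (-(80/9)k+880/9)
  432k^2-7632k+31680 = (-(243/5)k+324)(-(80/9)k+880/9) + (0)
Last nonzero remainder: -(80/9)k+880/9. Dividing through by -80/9 gives the monic gcd k-11.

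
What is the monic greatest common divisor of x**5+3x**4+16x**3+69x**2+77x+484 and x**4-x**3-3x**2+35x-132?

Euclidean algorithm in ℚ[x]:
  x**5+3x**4+16x**3+69x**2+77x+484 = (x+4)(x**4-x**3-3x**2+35x-132) + (23x**3+46x**2+69x+1012)
  x**4-x**3-3x**2+35x-132 = ((1/23)x-3/23)(23x**3+46x**2+69x+1012) + (0)
Last nonzero remainder: 23x**3+46x**2+69x+1012. Dividing through by 23 gives the monic gcd x**3+2x**2+3x+44.

x**3+2x**2+3x+44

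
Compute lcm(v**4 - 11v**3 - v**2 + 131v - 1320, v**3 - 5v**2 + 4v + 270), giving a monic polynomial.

By polynomial division,
  v**4 - 11v**3 - v**2 + 131v - 1320 = (v - 6)(v**3 - 5v**2 + 4v + 270) + (-35v**2 - 115v + 300)
  v**3 - 5v**2 + 4v + 270 = (-(1/35)v + 58/245)(-35v**2 - 115v + 300) + ((1950/49)v + 9750/49)
  -35v**2 - 115v + 300 = (-(343/390)v + 98/65)((1950/49)v + 9750/49) + (0)
Last nonzero remainder: (1950/49)v + 9750/49. Dividing through by 1950/49 gives the monic gcd v + 5.
Then lcm(f, g) = f·g / gcd(f, g); expanding and making the result monic gives the answer.

v**6 - 21v**5 + 163v**4 - 453v**3 - 2684v**2 + 20274v - 71280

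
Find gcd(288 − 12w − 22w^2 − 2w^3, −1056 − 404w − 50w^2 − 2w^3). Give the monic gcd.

48 + 14w + w^2

Apply the Euclidean algorithm:
  −2w^3 − 22w^2 − 12w + 288 = (−2w^3 − 50w^2 − 404w − 1056) + (28w^2 + 392w + 1344)
  −2w^3 − 50w^2 − 404w − 1056 = (−(1/14)w − 11/14)(28w^2 + 392w + 1344) + (0)
Last nonzero remainder: 28w^2 + 392w + 1344. Dividing through by 28 gives the monic gcd w^2 + 14w + 48.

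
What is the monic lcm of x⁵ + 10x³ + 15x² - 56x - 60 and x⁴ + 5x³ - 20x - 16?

Apply the Euclidean algorithm:
  x⁵ + 10x³ + 15x² - 56x - 60 = (x - 5)(x⁴ + 5x³ - 20x - 16) + (35x³ + 35x² - 140x - 140)
  x⁴ + 5x³ - 20x - 16 = ((1/35)x + 4/35)(35x³ + 35x² - 140x - 140) + (0)
Last nonzero remainder: 35x³ + 35x² - 140x - 140. Dividing through by 35 gives the monic gcd x³ + x² - 4x - 4.
Then lcm(f, g) = f·g / gcd(f, g); expanding and making the result monic gives the answer.

x⁶ + 4x⁵ + 10x⁴ + 55x³ + 4x² - 284x - 240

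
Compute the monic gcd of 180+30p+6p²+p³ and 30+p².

Euclidean algorithm in ℚ[p]:
  p³+6p²+30p+180 = (p+6)(p²+30) + (0)
The last nonzero remainder p²+30 is already monic.

30+p²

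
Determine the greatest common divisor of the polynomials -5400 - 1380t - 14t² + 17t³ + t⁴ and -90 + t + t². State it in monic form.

-90 + t + t²

Repeated division with remainder:
  t⁴ + 17t³ - 14t² - 1380t - 5400 = (t² + 16t + 60)(t² + t - 90) + (0)
The last nonzero remainder t² + t - 90 is already monic.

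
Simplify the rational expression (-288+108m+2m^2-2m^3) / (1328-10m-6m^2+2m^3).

(-18+9m-m^2)/(83-11m+m^2)

Repeated division with remainder:
  -2m^3+2m^2+108m-288 = (-1)(2m^3-6m^2-10m+1328) + (-4m^2+98m+1040)
  2m^3-6m^2-10m+1328 = (-(1/2)m-43/4)(-4m^2+98m+1040) + ((3127/2)m+12508)
  -4m^2+98m+1040 = (-(8/3127)m+260/3127)((3127/2)m+12508) + (0)
Last nonzero remainder: (3127/2)m+12508. Dividing through by 3127/2 gives the monic gcd m+8.
Cancel m+8 from numerator and denominator to get the reduced form.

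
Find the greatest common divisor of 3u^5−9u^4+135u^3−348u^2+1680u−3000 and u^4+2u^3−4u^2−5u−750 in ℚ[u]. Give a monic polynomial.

Euclidean algorithm in ℚ[u]:
  3u^5−9u^4+135u^3−348u^2+1680u−3000 = (3u−15)(u^4+2u^3−4u^2−5u−750) + (177u^3−393u^2+3855u−14250)
  u^4+2u^3−4u^2−5u−750 = ((1/177)u+83/3481)(177u^3−393u^2+3855u−14250) + (−(57120/3481)u^2−(57120/3481)u−1428000/3481)
  177u^3−393u^2+3855u−14250 = (−(205379/19040)u+66139/1904)(−(57120/3481)u^2−(57120/3481)u−1428000/3481) + (0)
Last nonzero remainder: −(57120/3481)u^2−(57120/3481)u−1428000/3481. Dividing through by −57120/3481 gives the monic gcd u^2+u+25.

u^2+u+25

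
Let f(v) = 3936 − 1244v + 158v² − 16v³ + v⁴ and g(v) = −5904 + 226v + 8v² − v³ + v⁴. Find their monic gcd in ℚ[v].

Euclidean algorithm in ℚ[v]:
  v⁴ − 16v³ + 158v² − 1244v + 3936 = (v⁴ − v³ + 8v² + 226v − 5904) + (−15v³ + 150v² − 1470v + 9840)
  v⁴ − v³ + 8v² + 226v − 5904 = (−(1/15)v − 3/5)(−15v³ + 150v² − 1470v + 9840) + (0)
Last nonzero remainder: −15v³ + 150v² − 1470v + 9840. Dividing through by −15 gives the monic gcd v³ − 10v² + 98v − 656.

−656 + 98v − 10v² + v³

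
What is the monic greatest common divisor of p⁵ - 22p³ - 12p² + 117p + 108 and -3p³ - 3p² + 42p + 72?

p² - p - 12

Repeated division with remainder:
  p⁵ - 22p³ - 12p² + 117p + 108 = (-(1/3)p² + (1/3)p + 7/3)(-3p³ - 3p² + 42p + 72) + (5p² - 5p - 60)
  -3p³ - 3p² + 42p + 72 = (-(3/5)p - 6/5)(5p² - 5p - 60) + (0)
Last nonzero remainder: 5p² - 5p - 60. Dividing through by 5 gives the monic gcd p² - p - 12.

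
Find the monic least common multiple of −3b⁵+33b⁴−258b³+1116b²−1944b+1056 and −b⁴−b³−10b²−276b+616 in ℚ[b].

By polynomial division,
  −3b⁵+33b⁴−258b³+1116b²−1944b+1056 = (3b−36)(−b⁴−b³−10b²−276b+616) + (−264b³+1584b²−13728b+23232)
  −b⁴−b³−10b²−276b+616 = ((1/264)b+7/264)(−264b³+1584b²−13728b+23232) + (0)
Last nonzero remainder: −264b³+1584b²−13728b+23232. Dividing through by −264 gives the monic gcd b³−6b²+52b−88.
Then lcm(f, g) = f·g / gcd(f, g); expanding and making the result monic gives the answer.

b⁶−4b⁵+9b⁴+230b³−1956b²+4184b−2464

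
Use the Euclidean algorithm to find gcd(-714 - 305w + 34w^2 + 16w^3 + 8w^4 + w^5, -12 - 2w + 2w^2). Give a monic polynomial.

-6 - w + w^2

By polynomial division,
  w^5 + 8w^4 + 16w^3 + 34w^2 - 305w - 714 = ((1/2)w^3 + (9/2)w^2 + (31/2)w + 119/2)(2w^2 - 2w - 12) + (0)
Last nonzero remainder: 2w^2 - 2w - 12. Dividing through by 2 gives the monic gcd w^2 - w - 6.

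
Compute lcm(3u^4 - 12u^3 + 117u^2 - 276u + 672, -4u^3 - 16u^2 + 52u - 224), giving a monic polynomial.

Repeated division with remainder:
  3u^4 - 12u^3 + 117u^2 - 276u + 672 = (-(3/4)u + 6)(-4u^3 - 16u^2 + 52u - 224) + (252u^2 - 756u + 2016)
  -4u^3 - 16u^2 + 52u - 224 = (-(1/63)u - 1/9)(252u^2 - 756u + 2016) + (0)
Last nonzero remainder: 252u^2 - 756u + 2016. Dividing through by 252 gives the monic gcd u^2 - 3u + 8.
Then lcm(f, g) = f·g / gcd(f, g); expanding and making the result monic gives the answer.

u^5 + 3u^4 + 11u^3 + 181u^2 - 420u + 1568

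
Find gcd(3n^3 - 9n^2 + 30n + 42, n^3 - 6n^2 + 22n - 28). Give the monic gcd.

n^2 - 4n + 14

By polynomial division,
  3n^3 - 9n^2 + 30n + 42 = (3)(n^3 - 6n^2 + 22n - 28) + (9n^2 - 36n + 126)
  n^3 - 6n^2 + 22n - 28 = ((1/9)n - 2/9)(9n^2 - 36n + 126) + (0)
Last nonzero remainder: 9n^2 - 36n + 126. Dividing through by 9 gives the monic gcd n^2 - 4n + 14.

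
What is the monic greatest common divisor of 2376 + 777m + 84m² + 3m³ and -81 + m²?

By polynomial division,
  3m³ + 84m² + 777m + 2376 = (3m + 84)(m² - 81) + (1020m + 9180)
  m² - 81 = ((1/1020)m - 3/340)(1020m + 9180) + (0)
Last nonzero remainder: 1020m + 9180. Dividing through by 1020 gives the monic gcd m + 9.

9 + m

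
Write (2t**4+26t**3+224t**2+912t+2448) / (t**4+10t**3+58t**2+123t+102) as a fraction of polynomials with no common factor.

(2t**2+12t+72)/(t**2+3t+3)

Euclidean algorithm in ℚ[t]:
  2t**4+26t**3+224t**2+912t+2448 = (2)(t**4+10t**3+58t**2+123t+102) + (6t**3+108t**2+666t+2244)
  t**4+10t**3+58t**2+123t+102 = ((1/6)t-4/3)(6t**3+108t**2+666t+2244) + (91t**2+637t+3094)
  6t**3+108t**2+666t+2244 = ((6/91)t+66/91)(91t**2+637t+3094) + (0)
Last nonzero remainder: 91t**2+637t+3094. Dividing through by 91 gives the monic gcd t**2+7t+34.
Cancel t**2+7t+34 from numerator and denominator to get the reduced form.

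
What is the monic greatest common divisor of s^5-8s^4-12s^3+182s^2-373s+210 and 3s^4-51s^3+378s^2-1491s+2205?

s^2-10s+21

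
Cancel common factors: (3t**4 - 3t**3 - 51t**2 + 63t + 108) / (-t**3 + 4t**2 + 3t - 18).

By polynomial division,
  3t**4 - 3t**3 - 51t**2 + 63t + 108 = (-3t - 9)(-t**3 + 4t**2 + 3t - 18) + (-6t**2 + 36t - 54)
  -t**3 + 4t**2 + 3t - 18 = ((1/6)t + 1/3)(-6t**2 + 36t - 54) + (0)
Last nonzero remainder: -6t**2 + 36t - 54. Dividing through by -6 gives the monic gcd t**2 - 6t + 9.
Cancel t**2 - 6t + 9 from numerator and denominator to get the reduced form.

(-3t**2 - 15t - 12)/(t + 2)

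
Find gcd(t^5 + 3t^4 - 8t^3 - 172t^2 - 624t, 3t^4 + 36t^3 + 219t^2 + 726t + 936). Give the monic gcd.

Repeated division with remainder:
  t^5 + 3t^4 - 8t^3 - 172t^2 - 624t = ((1/3)t - 3)(3t^4 + 36t^3 + 219t^2 + 726t + 936) + (27t^3 + 243t^2 + 1242t + 2808)
  3t^4 + 36t^3 + 219t^2 + 726t + 936 = ((1/9)t + 1/3)(27t^3 + 243t^2 + 1242t + 2808) + (0)
Last nonzero remainder: 27t^3 + 243t^2 + 1242t + 2808. Dividing through by 27 gives the monic gcd t^3 + 9t^2 + 46t + 104.

t^3 + 9t^2 + 46t + 104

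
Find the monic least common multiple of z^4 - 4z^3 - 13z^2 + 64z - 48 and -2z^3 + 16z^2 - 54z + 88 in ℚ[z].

Euclidean algorithm in ℚ[z]:
  z^4 - 4z^3 - 13z^2 + 64z - 48 = (-(1/2)z - 2)(-2z^3 + 16z^2 - 54z + 88) + (-8z^2 + 128)
  -2z^3 + 16z^2 - 54z + 88 = ((1/4)z - 2)(-8z^2 + 128) + (-86z + 344)
  -8z^2 + 128 = ((4/43)z + 16/43)(-86z + 344) + (0)
Last nonzero remainder: -86z + 344. Dividing through by -86 gives the monic gcd z - 4.
Then lcm(f, g) = f·g / gcd(f, g); expanding and making the result monic gives the answer.

z^6 - 8z^5 + 14z^4 + 72z^3 - 447z^2 + 896z - 528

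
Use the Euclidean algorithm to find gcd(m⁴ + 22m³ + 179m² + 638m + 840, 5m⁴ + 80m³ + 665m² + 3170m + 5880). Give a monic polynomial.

m² + 10m + 24

Repeated division with remainder:
  m⁴ + 22m³ + 179m² + 638m + 840 = (1/5)(5m⁴ + 80m³ + 665m² + 3170m + 5880) + (6m³ + 46m² + 4m - 336)
  5m⁴ + 80m³ + 665m² + 3170m + 5880 = ((5/6)m + 125/18)(6m³ + 46m² + 4m - 336) + ((3080/9)m² + (30800/9)m + 24640/3)
  6m³ + 46m² + 4m - 336 = ((27/1540)m - 9/220)((3080/9)m² + (30800/9)m + 24640/3) + (0)
Last nonzero remainder: (3080/9)m² + (30800/9)m + 24640/3. Dividing through by 3080/9 gives the monic gcd m² + 10m + 24.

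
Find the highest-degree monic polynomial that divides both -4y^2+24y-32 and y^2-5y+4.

Apply the Euclidean algorithm:
  -4y^2+24y-32 = (-4)(y^2-5y+4) + (4y-16)
  y^2-5y+4 = ((1/4)y-1/4)(4y-16) + (0)
Last nonzero remainder: 4y-16. Dividing through by 4 gives the monic gcd y-4.

y-4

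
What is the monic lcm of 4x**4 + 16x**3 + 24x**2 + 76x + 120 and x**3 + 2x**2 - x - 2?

x**6 + 4x**5 + 5x**4 + 15x**3 + 24x**2 - 19x - 30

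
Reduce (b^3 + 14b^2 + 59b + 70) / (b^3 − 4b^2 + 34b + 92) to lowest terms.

(b^2 + 12b + 35)/(b^2 − 6b + 46)

Apply the Euclidean algorithm:
  b^3 + 14b^2 + 59b + 70 = (b^3 − 4b^2 + 34b + 92) + (18b^2 + 25b − 22)
  b^3 − 4b^2 + 34b + 92 = ((1/18)b − 97/324)(18b^2 + 25b − 22) + ((13837/324)b + 13837/162)
  18b^2 + 25b − 22 = ((5832/13837)b − 3564/13837)((13837/324)b + 13837/162) + (0)
Last nonzero remainder: (13837/324)b + 13837/162. Dividing through by 13837/324 gives the monic gcd b + 2.
Cancel b + 2 from numerator and denominator to get the reduced form.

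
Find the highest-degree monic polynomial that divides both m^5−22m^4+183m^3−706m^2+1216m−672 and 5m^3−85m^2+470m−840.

m^3−17m^2+94m−168

Apply the Euclidean algorithm:
  m^5−22m^4+183m^3−706m^2+1216m−672 = ((1/5)m^2−m+4/5)(5m^3−85m^2+470m−840) + (0)
Last nonzero remainder: 5m^3−85m^2+470m−840. Dividing through by 5 gives the monic gcd m^3−17m^2+94m−168.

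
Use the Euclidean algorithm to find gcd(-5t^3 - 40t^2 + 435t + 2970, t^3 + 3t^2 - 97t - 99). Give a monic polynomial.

Apply the Euclidean algorithm:
  -5t^3 - 40t^2 + 435t + 2970 = (-5)(t^3 + 3t^2 - 97t - 99) + (-25t^2 - 50t + 2475)
  t^3 + 3t^2 - 97t - 99 = (-(1/25)t - 1/25)(-25t^2 - 50t + 2475) + (0)
Last nonzero remainder: -25t^2 - 50t + 2475. Dividing through by -25 gives the monic gcd t^2 + 2t - 99.

t^2 + 2t - 99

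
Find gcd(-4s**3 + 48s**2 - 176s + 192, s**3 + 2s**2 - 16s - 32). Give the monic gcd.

s - 4

Apply the Euclidean algorithm:
  -4s**3 + 48s**2 - 176s + 192 = (-4)(s**3 + 2s**2 - 16s - 32) + (56s**2 - 240s + 64)
  s**3 + 2s**2 - 16s - 32 = ((1/56)s + 11/98)(56s**2 - 240s + 64) + ((480/49)s - 1920/49)
  56s**2 - 240s + 64 = ((343/60)s - 49/30)((480/49)s - 1920/49) + (0)
Last nonzero remainder: (480/49)s - 1920/49. Dividing through by 480/49 gives the monic gcd s - 4.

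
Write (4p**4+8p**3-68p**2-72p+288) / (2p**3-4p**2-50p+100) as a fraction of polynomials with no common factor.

(2p**3+8p**2-18p-72)/(p**2-25)

Repeated division with remainder:
  4p**4+8p**3-68p**2-72p+288 = (2p+8)(2p**3-4p**2-50p+100) + (64p**2+128p-512)
  2p**3-4p**2-50p+100 = ((1/32)p-1/8)(64p**2+128p-512) + (-18p+36)
  64p**2+128p-512 = (-(32/9)p-128/9)(-18p+36) + (0)
Last nonzero remainder: -18p+36. Dividing through by -18 gives the monic gcd p-2.
Cancel p-2 from numerator and denominator to get the reduced form.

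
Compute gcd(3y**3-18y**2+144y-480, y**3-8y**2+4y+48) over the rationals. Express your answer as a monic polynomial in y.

y-4

Euclidean algorithm in ℚ[y]:
  3y**3-18y**2+144y-480 = (3)(y**3-8y**2+4y+48) + (6y**2+132y-624)
  y**3-8y**2+4y+48 = ((1/6)y-5)(6y**2+132y-624) + (768y-3072)
  6y**2+132y-624 = ((1/128)y+13/64)(768y-3072) + (0)
Last nonzero remainder: 768y-3072. Dividing through by 768 gives the monic gcd y-4.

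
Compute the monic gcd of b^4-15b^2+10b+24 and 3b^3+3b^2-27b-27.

Euclidean algorithm in ℚ[b]:
  b^4-15b^2+10b+24 = ((1/3)b-1/3)(3b^3+3b^2-27b-27) + (-5b^2+10b+15)
  3b^3+3b^2-27b-27 = (-(3/5)b-9/5)(-5b^2+10b+15) + (0)
Last nonzero remainder: -5b^2+10b+15. Dividing through by -5 gives the monic gcd b^2-2b-3.

b^2-2b-3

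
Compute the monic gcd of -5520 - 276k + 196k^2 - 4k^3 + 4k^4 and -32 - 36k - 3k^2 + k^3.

Repeated division with remainder:
  4k^4 - 4k^3 + 196k^2 - 276k - 5520 = (4k + 8)(k^3 - 3k^2 - 36k - 32) + (364k^2 + 140k - 5264)
  k^3 - 3k^2 - 36k - 32 = ((1/364)k - 11/1183)(364k^2 + 140k - 5264) + (-(3420/169)k - 13680/169)
  364k^2 + 140k - 5264 = (-(15379/855)k + 55601/855)(-(3420/169)k - 13680/169) + (0)
Last nonzero remainder: -(3420/169)k - 13680/169. Dividing through by -3420/169 gives the monic gcd k + 4.

4 + k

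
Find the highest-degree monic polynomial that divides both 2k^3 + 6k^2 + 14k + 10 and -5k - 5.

Euclidean algorithm in ℚ[k]:
  2k^3 + 6k^2 + 14k + 10 = (-(2/5)k^2 - (4/5)k - 2)(-5k - 5) + (0)
Last nonzero remainder: -5k - 5. Dividing through by -5 gives the monic gcd k + 1.

k + 1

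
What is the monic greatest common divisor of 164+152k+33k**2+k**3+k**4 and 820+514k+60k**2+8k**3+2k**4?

82+35k−k**2+k**3

Euclidean algorithm in ℚ[k]:
  k**4+k**3+33k**2+152k+164 = (1/2)(2k**4+8k**3+60k**2+514k+820) + (−3k**3+3k**2−105k−246)
  2k**4+8k**3+60k**2+514k+820 = (−(2/3)k−10/3)(−3k**3+3k**2−105k−246) + (0)
Last nonzero remainder: −3k**3+3k**2−105k−246. Dividing through by −3 gives the monic gcd k**3−k**2+35k+82.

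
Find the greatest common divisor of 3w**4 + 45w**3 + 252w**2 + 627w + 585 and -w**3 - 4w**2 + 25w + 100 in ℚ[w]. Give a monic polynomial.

Apply the Euclidean algorithm:
  3w**4 + 45w**3 + 252w**2 + 627w + 585 = (-3w - 33)(-w**3 - 4w**2 + 25w + 100) + (195w**2 + 1752w + 3885)
  -w**3 - 4w**2 + 25w + 100 = (-(1/195)w + 108/4225)(195w**2 + 1752w + 3885) + ((584/4225)w + 584/845)
  195w**2 + 1752w + 3885 = ((823875/584)w + 3282825/584)((584/4225)w + 584/845) + (0)
Last nonzero remainder: (584/4225)w + 584/845. Dividing through by 584/4225 gives the monic gcd w + 5.

w + 5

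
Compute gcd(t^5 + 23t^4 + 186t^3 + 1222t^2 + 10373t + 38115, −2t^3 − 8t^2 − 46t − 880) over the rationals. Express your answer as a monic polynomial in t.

t^2 − 4t + 55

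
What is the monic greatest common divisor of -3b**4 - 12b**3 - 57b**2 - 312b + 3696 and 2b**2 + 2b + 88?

By polynomial division,
  -3b**4 - 12b**3 - 57b**2 - 312b + 3696 = (-(3/2)b**2 - (9/2)b + 42)(2b**2 + 2b + 88) + (0)
Last nonzero remainder: 2b**2 + 2b + 88. Dividing through by 2 gives the monic gcd b**2 + b + 44.

b**2 + b + 44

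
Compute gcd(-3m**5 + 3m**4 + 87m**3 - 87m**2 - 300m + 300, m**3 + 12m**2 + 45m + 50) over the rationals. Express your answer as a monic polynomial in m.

By polynomial division,
  -3m**5 + 3m**4 + 87m**3 - 87m**2 - 300m + 300 = (-3m**2 + 39m - 246)(m**3 + 12m**2 + 45m + 50) + (1260m**2 + 8820m + 12600)
  m**3 + 12m**2 + 45m + 50 = ((1/1260)m + 1/252)(1260m**2 + 8820m + 12600) + (0)
Last nonzero remainder: 1260m**2 + 8820m + 12600. Dividing through by 1260 gives the monic gcd m**2 + 7m + 10.

m**2 + 7m + 10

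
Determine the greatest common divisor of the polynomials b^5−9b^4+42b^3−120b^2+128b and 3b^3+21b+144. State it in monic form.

b^2−3b+16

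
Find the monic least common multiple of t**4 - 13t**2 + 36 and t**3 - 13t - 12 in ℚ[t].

t**6 - 3t**5 - 17t**4 + 39t**3 + 88t**2 - 108t - 144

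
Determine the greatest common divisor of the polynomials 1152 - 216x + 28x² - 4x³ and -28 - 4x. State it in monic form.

1

By polynomial division,
  -4x³ + 28x² - 216x + 1152 = (x² - 14x + 152)(-4x - 28) + (5408)
  -4x - 28 = (-(1/1352)x - 7/1352)(5408) + (0)
The last nonzero remainder is the constant 5408, so the polynomials are coprime and gcd = 1.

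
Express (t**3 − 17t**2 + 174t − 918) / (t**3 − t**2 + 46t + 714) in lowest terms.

(t − 9)/(t + 7)

Apply the Euclidean algorithm:
  t**3 − 17t**2 + 174t − 918 = (t**3 − t**2 + 46t + 714) + (−16t**2 + 128t − 1632)
  t**3 − t**2 + 46t + 714 = (−(1/16)t − 7/16)(−16t**2 + 128t − 1632) + (0)
Last nonzero remainder: −16t**2 + 128t − 1632. Dividing through by −16 gives the monic gcd t**2 − 8t + 102.
Cancel t**2 − 8t + 102 from numerator and denominator to get the reduced form.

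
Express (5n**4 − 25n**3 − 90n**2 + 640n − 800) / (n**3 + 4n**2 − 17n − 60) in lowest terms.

By polynomial division,
  5n**4 − 25n**3 − 90n**2 + 640n − 800 = (5n − 45)(n**3 + 4n**2 − 17n − 60) + (175n**2 + 175n − 3500)
  n**3 + 4n**2 − 17n − 60 = ((1/175)n + 3/175)(175n**2 + 175n − 3500) + (0)
Last nonzero remainder: 175n**2 + 175n − 3500. Dividing through by 175 gives the monic gcd n**2 + n − 20.
Cancel n**2 + n − 20 from numerator and denominator to get the reduced form.

(5n**2 − 30n + 40)/(n + 3)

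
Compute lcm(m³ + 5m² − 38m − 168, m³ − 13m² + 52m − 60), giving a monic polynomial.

m⁵ − 2m⁴ − 63m³ + 148m² + 796m − 1680

Euclidean algorithm in ℚ[m]:
  m³ + 5m² − 38m − 168 = (m³ − 13m² + 52m − 60) + (18m² − 90m − 108)
  m³ − 13m² + 52m − 60 = ((1/18)m − 4/9)(18m² − 90m − 108) + (18m − 108)
  18m² − 90m − 108 = (m + 1)(18m − 108) + (0)
Last nonzero remainder: 18m − 108. Dividing through by 18 gives the monic gcd m − 6.
Then lcm(f, g) = f·g / gcd(f, g); expanding and making the result monic gives the answer.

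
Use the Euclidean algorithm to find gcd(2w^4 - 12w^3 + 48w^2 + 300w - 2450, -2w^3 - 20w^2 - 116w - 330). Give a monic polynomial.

By polynomial division,
  2w^4 - 12w^3 + 48w^2 + 300w - 2450 = (-w + 16)(-2w^3 - 20w^2 - 116w - 330) + (252w^2 + 1826w + 2830)
  -2w^3 - 20w^2 - 116w - 330 = (-(1/126)w - 347/15876)(252w^2 + 1826w + 2830) + (-(425707/7938)w - 2128535/7938)
  252w^2 + 1826w + 2830 = (-(2000376/425707)w - 4492908/425707)(-(425707/7938)w - 2128535/7938) + (0)
Last nonzero remainder: -(425707/7938)w - 2128535/7938. Dividing through by -425707/7938 gives the monic gcd w + 5.

w + 5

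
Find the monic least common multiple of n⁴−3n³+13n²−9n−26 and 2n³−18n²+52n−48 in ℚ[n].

n⁶−10n⁵+46n⁴−136n³+193n²+74n−312

Euclidean algorithm in ℚ[n]:
  n⁴−3n³+13n²−9n−26 = ((1/2)n+3)(2n³−18n²+52n−48) + (41n²−141n+118)
  2n³−18n²+52n−48 = ((2/41)n−456/1681)(41n²−141n+118) + ((13440/1681)n−26880/1681)
  41n²−141n+118 = ((68921/13440)n−99179/13440)((13440/1681)n−26880/1681) + (0)
Last nonzero remainder: (13440/1681)n−26880/1681. Dividing through by 13440/1681 gives the monic gcd n−2.
Then lcm(f, g) = f·g / gcd(f, g); expanding and making the result monic gives the answer.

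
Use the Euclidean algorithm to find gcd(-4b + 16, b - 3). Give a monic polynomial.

Apply the Euclidean algorithm:
  -4b + 16 = (-4)(b - 3) + (4)
  b - 3 = ((1/4)b - 3/4)(4) + (0)
The last nonzero remainder is the constant 4, so the polynomials are coprime and gcd = 1.

1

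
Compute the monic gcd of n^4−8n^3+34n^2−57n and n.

n

Apply the Euclidean algorithm:
  n^4−8n^3+34n^2−57n = (n^3−8n^2+34n−57)(n) + (0)
The last nonzero remainder n is already monic.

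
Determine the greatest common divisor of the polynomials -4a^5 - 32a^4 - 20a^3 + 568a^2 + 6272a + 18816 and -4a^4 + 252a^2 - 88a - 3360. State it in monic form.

a^3 + 5a^2 - 38a - 168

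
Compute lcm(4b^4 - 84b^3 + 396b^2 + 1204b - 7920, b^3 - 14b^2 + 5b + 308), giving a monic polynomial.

b^5 - 28b^4 + 246b^3 - 392b^2 - 4087b + 13860

Repeated division with remainder:
  4b^4 - 84b^3 + 396b^2 + 1204b - 7920 = (4b - 28)(b^3 - 14b^2 + 5b + 308) + (-16b^2 + 112b + 704)
  b^3 - 14b^2 + 5b + 308 = (-(1/16)b + 7/16)(-16b^2 + 112b + 704) + (0)
Last nonzero remainder: -16b^2 + 112b + 704. Dividing through by -16 gives the monic gcd b^2 - 7b - 44.
Then lcm(f, g) = f·g / gcd(f, g); expanding and making the result monic gives the answer.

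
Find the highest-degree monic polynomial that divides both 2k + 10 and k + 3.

1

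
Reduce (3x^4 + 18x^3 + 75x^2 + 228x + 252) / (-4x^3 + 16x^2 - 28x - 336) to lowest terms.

Euclidean algorithm in ℚ[x]:
  3x^4 + 18x^3 + 75x^2 + 228x + 252 = (-(3/4)x - 15/2)(-4x^3 + 16x^2 - 28x - 336) + (174x^2 - 234x - 2268)
  -4x^3 + 16x^2 - 28x - 336 = (-(2/87)x + 154/2523)(174x^2 - 234x - 2268) + (-(55384/841)x - 166152/841)
  174x^2 - 234x - 2268 = (-(73167/27692)x + 22707/1978)(-(55384/841)x - 166152/841) + (0)
Last nonzero remainder: -(55384/841)x - 166152/841. Dividing through by -55384/841 gives the monic gcd x + 3.
Cancel x + 3 from numerator and denominator to get the reduced form.

(-3x^3 - 9x^2 - 48x - 84)/(4x^2 - 28x + 112)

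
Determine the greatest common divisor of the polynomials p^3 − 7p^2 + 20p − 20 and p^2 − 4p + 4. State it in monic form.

Euclidean algorithm in ℚ[p]:
  p^3 − 7p^2 + 20p − 20 = (p − 3)(p^2 − 4p + 4) + (4p − 8)
  p^2 − 4p + 4 = ((1/4)p − 1/2)(4p − 8) + (0)
Last nonzero remainder: 4p − 8. Dividing through by 4 gives the monic gcd p − 2.

p − 2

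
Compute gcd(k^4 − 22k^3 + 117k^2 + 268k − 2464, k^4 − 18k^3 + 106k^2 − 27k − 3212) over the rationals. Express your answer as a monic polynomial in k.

k^2 − 7k − 44

Apply the Euclidean algorithm:
  k^4 − 22k^3 + 117k^2 + 268k − 2464 = (k^4 − 18k^3 + 106k^2 − 27k − 3212) + (−4k^3 + 11k^2 + 295k + 748)
  k^4 − 18k^3 + 106k^2 − 27k − 3212 = (−(1/4)k + 61/16)(−4k^3 + 11k^2 + 295k + 748) + ((2205/16)k^2 − (15435/16)k − 24255/4)
  −4k^3 + 11k^2 + 295k + 748 = (−(64/2205)k − 272/2205)((2205/16)k^2 − (15435/16)k − 24255/4) + (0)
Last nonzero remainder: (2205/16)k^2 − (15435/16)k − 24255/4. Dividing through by 2205/16 gives the monic gcd k^2 − 7k − 44.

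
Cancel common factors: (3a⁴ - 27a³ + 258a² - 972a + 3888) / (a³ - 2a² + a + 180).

Euclidean algorithm in ℚ[a]:
  3a⁴ - 27a³ + 258a² - 972a + 3888 = (3a - 21)(a³ - 2a² + a + 180) + (213a² - 1491a + 7668)
  a³ - 2a² + a + 180 = ((1/213)a + 5/213)(213a² - 1491a + 7668) + (0)
Last nonzero remainder: 213a² - 1491a + 7668. Dividing through by 213 gives the monic gcd a² - 7a + 36.
Cancel a² - 7a + 36 from numerator and denominator to get the reduced form.

(3a² - 6a + 108)/(a + 5)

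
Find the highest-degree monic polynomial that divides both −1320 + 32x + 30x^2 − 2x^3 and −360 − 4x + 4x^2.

−10 + x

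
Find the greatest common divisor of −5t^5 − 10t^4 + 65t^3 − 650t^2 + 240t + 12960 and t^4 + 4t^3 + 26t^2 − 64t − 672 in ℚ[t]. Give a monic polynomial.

t^2 − 16

Apply the Euclidean algorithm:
  −5t^5 − 10t^4 + 65t^3 − 650t^2 + 240t + 12960 = (−5t + 10)(t^4 + 4t^3 + 26t^2 − 64t − 672) + (155t^3 − 1230t^2 − 2480t + 19680)
  t^4 + 4t^3 + 26t^2 − 64t − 672 = ((1/155)t + 74/961)(155t^3 − 1230t^2 − 2480t + 19680) + ((131382/961)t^2 − 2102112/961)
  155t^3 − 1230t^2 − 2480t + 19680 = ((148955/131382)t − 197005/21897)((131382/961)t^2 − 2102112/961) + (0)
Last nonzero remainder: (131382/961)t^2 − 2102112/961. Dividing through by 131382/961 gives the monic gcd t^2 − 16.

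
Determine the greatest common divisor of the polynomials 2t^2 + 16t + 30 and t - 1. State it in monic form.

1

By polynomial division,
  2t^2 + 16t + 30 = (2t + 18)(t - 1) + (48)
  t - 1 = ((1/48)t - 1/48)(48) + (0)
The last nonzero remainder is the constant 48, so the polynomials are coprime and gcd = 1.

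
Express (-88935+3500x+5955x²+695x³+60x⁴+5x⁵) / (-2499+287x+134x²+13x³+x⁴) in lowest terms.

(4235+640x+40x²+5x³)/(119+9x+x²)

Euclidean algorithm in ℚ[x]:
  5x⁵+60x⁴+695x³+5955x²+3500x-88935 = (5x-5)(x⁴+13x³+134x²+287x-2499) + (90x³+5190x²+17430x-101430)
  x⁴+13x³+134x²+287x-2499 = ((1/90)x-67/135)(90x³+5190x²+17430x-101430) + ((22645/9)x²+(90580/9)x-158515/3)
  90x³+5190x²+17430x-101430 = ((162/4529)x+1242/647)((22645/9)x²+(90580/9)x-158515/3) + (0)
Last nonzero remainder: (22645/9)x²+(90580/9)x-158515/3. Dividing through by 22645/9 gives the monic gcd x²+4x-21.
Cancel x²+4x-21 from numerator and denominator to get the reduced form.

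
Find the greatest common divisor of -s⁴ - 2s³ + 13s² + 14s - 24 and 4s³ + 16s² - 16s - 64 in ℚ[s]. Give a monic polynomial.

s² + 6s + 8

Apply the Euclidean algorithm:
  -s⁴ - 2s³ + 13s² + 14s - 24 = (-(1/4)s + 1/2)(4s³ + 16s² - 16s - 64) + (s² + 6s + 8)
  4s³ + 16s² - 16s - 64 = (4s - 8)(s² + 6s + 8) + (0)
The last nonzero remainder s² + 6s + 8 is already monic.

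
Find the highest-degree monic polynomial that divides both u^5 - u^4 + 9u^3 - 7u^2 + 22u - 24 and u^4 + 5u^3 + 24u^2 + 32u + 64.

u^2 + u + 4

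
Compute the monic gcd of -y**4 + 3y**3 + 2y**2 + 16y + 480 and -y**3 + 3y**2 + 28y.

y + 4

Euclidean algorithm in ℚ[y]:
  -y**4 + 3y**3 + 2y**2 + 16y + 480 = (y)(-y**3 + 3y**2 + 28y) + (-26y**2 + 16y + 480)
  -y**3 + 3y**2 + 28y = ((1/26)y - 31/338)(-26y**2 + 16y + 480) + ((1860/169)y + 7440/169)
  -26y**2 + 16y + 480 = (-(2197/930)y + 338/31)((1860/169)y + 7440/169) + (0)
Last nonzero remainder: (1860/169)y + 7440/169. Dividing through by 1860/169 gives the monic gcd y + 4.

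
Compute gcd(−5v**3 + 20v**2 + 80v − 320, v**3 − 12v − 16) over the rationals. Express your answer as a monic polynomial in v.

v − 4

Repeated division with remainder:
  −5v**3 + 20v**2 + 80v − 320 = (−5)(v**3 − 12v − 16) + (20v**2 + 20v − 400)
  v**3 − 12v − 16 = ((1/20)v − 1/20)(20v**2 + 20v − 400) + (9v − 36)
  20v**2 + 20v − 400 = ((20/9)v + 100/9)(9v − 36) + (0)
Last nonzero remainder: 9v − 36. Dividing through by 9 gives the monic gcd v − 4.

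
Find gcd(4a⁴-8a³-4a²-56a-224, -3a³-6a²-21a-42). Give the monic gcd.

By polynomial division,
  4a⁴-8a³-4a²-56a-224 = (-(4/3)a+16/3)(-3a³-6a²-21a-42) + (0)
Last nonzero remainder: -3a³-6a²-21a-42. Dividing through by -3 gives the monic gcd a³+2a²+7a+14.

a³+2a²+7a+14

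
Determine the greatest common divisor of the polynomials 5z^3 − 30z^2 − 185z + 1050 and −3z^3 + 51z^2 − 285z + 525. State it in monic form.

z^2 − 12z + 35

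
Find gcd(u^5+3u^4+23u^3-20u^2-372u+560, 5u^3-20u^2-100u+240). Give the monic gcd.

By polynomial division,
  u^5+3u^4+23u^3-20u^2-372u+560 = ((1/5)u^2+(7/5)u+71/5)(5u^3-20u^2-100u+240) + (356u^2+712u-2848)
  5u^3-20u^2-100u+240 = ((5/356)u-15/178)(356u^2+712u-2848) + (0)
Last nonzero remainder: 356u^2+712u-2848. Dividing through by 356 gives the monic gcd u^2+2u-8.

u^2+2u-8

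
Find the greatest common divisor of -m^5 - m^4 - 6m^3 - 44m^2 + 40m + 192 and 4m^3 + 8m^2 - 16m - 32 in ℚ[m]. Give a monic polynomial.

m^2 - 4

By polynomial division,
  -m^5 - m^4 - 6m^3 - 44m^2 + 40m + 192 = (-(1/4)m^2 + (1/4)m - 3)(4m^3 + 8m^2 - 16m - 32) + (-24m^2 + 96)
  4m^3 + 8m^2 - 16m - 32 = (-(1/6)m - 1/3)(-24m^2 + 96) + (0)
Last nonzero remainder: -24m^2 + 96. Dividing through by -24 gives the monic gcd m^2 - 4.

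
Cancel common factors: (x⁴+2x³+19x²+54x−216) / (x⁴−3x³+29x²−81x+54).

(x+4)/(x−1)

Apply the Euclidean algorithm:
  x⁴+2x³+19x²+54x−216 = (x⁴−3x³+29x²−81x+54) + (5x³−10x²+135x−270)
  x⁴−3x³+29x²−81x+54 = ((1/5)x−1/5)(5x³−10x²+135x−270) + (0)
Last nonzero remainder: 5x³−10x²+135x−270. Dividing through by 5 gives the monic gcd x³−2x²+27x−54.
Cancel x³−2x²+27x−54 from numerator and denominator to get the reduced form.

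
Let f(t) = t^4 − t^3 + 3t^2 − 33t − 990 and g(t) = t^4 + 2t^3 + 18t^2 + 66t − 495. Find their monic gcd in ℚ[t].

Euclidean algorithm in ℚ[t]:
  t^4 − t^3 + 3t^2 − 33t − 990 = (t^4 + 2t^3 + 18t^2 + 66t − 495) + (−3t^3 − 15t^2 − 99t − 495)
  t^4 + 2t^3 + 18t^2 + 66t − 495 = (−(1/3)t + 1)(−3t^3 − 15t^2 − 99t − 495) + (0)
Last nonzero remainder: −3t^3 − 15t^2 − 99t − 495. Dividing through by −3 gives the monic gcd t^3 + 5t^2 + 33t + 165.

t^3 + 5t^2 + 33t + 165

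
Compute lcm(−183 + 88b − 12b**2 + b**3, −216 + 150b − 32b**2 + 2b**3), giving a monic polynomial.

By polynomial division,
  b**3 − 12b**2 + 88b − 183 = (1/2)(2b**3 − 32b**2 + 150b − 216) + (4b**2 + 13b − 75)
  2b**3 − 32b**2 + 150b − 216 = ((1/2)b − 77/8)(4b**2 + 13b − 75) + ((2501/8)b − 7503/8)
  4b**2 + 13b − 75 = ((32/2501)b + 200/2501)((2501/8)b − 7503/8) + (0)
Last nonzero remainder: (2501/8)b − 7503/8. Dividing through by 2501/8 gives the monic gcd b − 3.
Then lcm(f, g) = f·g / gcd(f, g); expanding and making the result monic gives the answer.

−6588 + 5547b − 1759b**2 + 280b**3 − 25b**4 + b**5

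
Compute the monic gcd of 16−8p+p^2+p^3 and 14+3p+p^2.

Euclidean algorithm in ℚ[p]:
  p^3+p^2−8p+16 = (p−2)(p^2+3p+14) + (−16p+44)
  p^2+3p+14 = (−(1/16)p−23/64)(−16p+44) + (477/16)
  −16p+44 = (−(256/477)p+704/477)(477/16) + (0)
The last nonzero remainder is the constant 477/16, so the polynomials are coprime and gcd = 1.

1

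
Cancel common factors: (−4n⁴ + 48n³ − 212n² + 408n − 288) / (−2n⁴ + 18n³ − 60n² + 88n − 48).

Repeated division with remainder:
  −4n⁴ + 48n³ − 212n² + 408n − 288 = (2)(−2n⁴ + 18n³ − 60n² + 88n − 48) + (12n³ − 92n² + 232n − 192)
  −2n⁴ + 18n³ − 60n² + 88n − 48 = (−(1/6)n + 2/9)(12n³ − 92n² + 232n − 192) + (−(8/9)n² + (40/9)n − 16/3)
  12n³ − 92n² + 232n − 192 = (−(27/2)n + 36)(−(8/9)n² + (40/9)n − 16/3) + (0)
Last nonzero remainder: −(8/9)n² + (40/9)n − 16/3. Dividing through by −8/9 gives the monic gcd n² − 5n + 6.
Cancel n² − 5n + 6 from numerator and denominator to get the reduced form.

(2n² − 14n + 24)/(n² − 4n + 4)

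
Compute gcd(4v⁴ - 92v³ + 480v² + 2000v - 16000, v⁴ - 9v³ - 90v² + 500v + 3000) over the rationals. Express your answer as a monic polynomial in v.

v³ - 15v² + 500

Repeated division with remainder:
  4v⁴ - 92v³ + 480v² + 2000v - 16000 = (4)(v⁴ - 9v³ - 90v² + 500v + 3000) + (-56v³ + 840v² - 28000)
  v⁴ - 9v³ - 90v² + 500v + 3000 = (-(1/56)v - 3/28)(-56v³ + 840v² - 28000) + (0)
Last nonzero remainder: -56v³ + 840v² - 28000. Dividing through by -56 gives the monic gcd v³ - 15v² + 500.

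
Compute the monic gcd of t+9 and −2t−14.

1

Euclidean algorithm in ℚ[t]:
  t+9 = (−1/2)(−2t−14) + (2)
  −2t−14 = (−t−7)(2) + (0)
The last nonzero remainder is the constant 2, so the polynomials are coprime and gcd = 1.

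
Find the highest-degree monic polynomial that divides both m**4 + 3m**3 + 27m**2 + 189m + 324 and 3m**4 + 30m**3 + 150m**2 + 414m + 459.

Euclidean algorithm in ℚ[m]:
  m**4 + 3m**3 + 27m**2 + 189m + 324 = (1/3)(3m**4 + 30m**3 + 150m**2 + 414m + 459) + (−7m**3 − 23m**2 + 51m + 171)
  3m**4 + 30m**3 + 150m**2 + 414m + 459 = (−(3/7)m − 141/49)(−7m**3 − 23m**2 + 51m + 171) + ((5178/49)m**2 + (31068/49)m + 46602/49)
  −7m**3 − 23m**2 + 51m + 171 = (−(343/5178)m + 931/5178)((5178/49)m**2 + (31068/49)m + 46602/49) + (0)
Last nonzero remainder: (5178/49)m**2 + (31068/49)m + 46602/49. Dividing through by 5178/49 gives the monic gcd m**2 + 6m + 9.

m**2 + 6m + 9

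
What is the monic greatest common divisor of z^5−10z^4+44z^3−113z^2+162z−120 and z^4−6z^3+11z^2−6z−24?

z^3−7z^2+18z−24

Apply the Euclidean algorithm:
  z^5−10z^4+44z^3−113z^2+162z−120 = (z−4)(z^4−6z^3+11z^2−6z−24) + (9z^3−63z^2+162z−216)
  z^4−6z^3+11z^2−6z−24 = ((1/9)z+1/9)(9z^3−63z^2+162z−216) + (0)
Last nonzero remainder: 9z^3−63z^2+162z−216. Dividing through by 9 gives the monic gcd z^3−7z^2+18z−24.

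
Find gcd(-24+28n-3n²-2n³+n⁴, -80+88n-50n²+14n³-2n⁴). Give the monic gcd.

8-4n+n²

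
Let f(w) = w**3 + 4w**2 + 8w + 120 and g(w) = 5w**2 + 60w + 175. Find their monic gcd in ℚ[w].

1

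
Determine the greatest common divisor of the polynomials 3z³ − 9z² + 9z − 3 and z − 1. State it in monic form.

Euclidean algorithm in ℚ[z]:
  3z³ − 9z² + 9z − 3 = (3z² − 6z + 3)(z − 1) + (0)
The last nonzero remainder z − 1 is already monic.

z − 1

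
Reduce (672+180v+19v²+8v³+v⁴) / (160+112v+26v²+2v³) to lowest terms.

(168+3v+4v²+v³)/(40+18v+2v²)

By polynomial division,
  v⁴+8v³+19v²+180v+672 = ((1/2)v−5/2)(2v³+26v²+112v+160) + (28v²+380v+1072)
  2v³+26v²+112v+160 = ((1/14)v−2/49)(28v²+380v+1072) + ((2496/49)v+9984/49)
  28v²+380v+1072 = ((343/624)v+3283/624)((2496/49)v+9984/49) + (0)
Last nonzero remainder: (2496/49)v+9984/49. Dividing through by 2496/49 gives the monic gcd v+4.
Cancel v+4 from numerator and denominator to get the reduced form.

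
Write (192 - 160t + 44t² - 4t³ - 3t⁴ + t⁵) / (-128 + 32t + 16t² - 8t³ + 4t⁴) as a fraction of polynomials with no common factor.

(-12 + t + t²)/(8 + 4t)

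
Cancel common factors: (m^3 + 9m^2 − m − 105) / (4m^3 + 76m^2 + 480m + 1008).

(m^2 + 2m − 15)/(4m^2 + 48m + 144)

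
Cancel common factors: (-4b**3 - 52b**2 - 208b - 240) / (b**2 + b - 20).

Euclidean algorithm in ℚ[b]:
  -4b**3 - 52b**2 - 208b - 240 = (-4b - 48)(b**2 + b - 20) + (-240b - 1200)
  b**2 + b - 20 = (-(1/240)b + 1/60)(-240b - 1200) + (0)
Last nonzero remainder: -240b - 1200. Dividing through by -240 gives the monic gcd b + 5.
Cancel b + 5 from numerator and denominator to get the reduced form.

(-4b**2 - 32b - 48)/(b - 4)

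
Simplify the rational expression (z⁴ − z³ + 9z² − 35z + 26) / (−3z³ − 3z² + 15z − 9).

Euclidean algorithm in ℚ[z]:
  z⁴ − z³ + 9z² − 35z + 26 = (−(1/3)z + 2/3)(−3z³ − 3z² + 15z − 9) + (16z² − 48z + 32)
  −3z³ − 3z² + 15z − 9 = (−(3/16)z − 3/4)(16z² − 48z + 32) + (−15z + 15)
  16z² − 48z + 32 = (−(16/15)z + 32/15)(−15z + 15) + (0)
Last nonzero remainder: −15z + 15. Dividing through by −15 gives the monic gcd z − 1.
Cancel z − 1 from numerator and denominator to get the reduced form.

(−z³ − 9z + 26)/(3z² + 6z − 9)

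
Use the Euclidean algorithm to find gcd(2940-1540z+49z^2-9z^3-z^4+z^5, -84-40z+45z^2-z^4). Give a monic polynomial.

84-44z-z^2+z^3

Repeated division with remainder:
  z^5-z^4-9z^3+49z^2-1540z+2940 = (-z+1)(-z^4+45z^2-40z-84) + (36z^3-36z^2-1584z+3024)
  -z^4+45z^2-40z-84 = (-(1/36)z-1/36)(36z^3-36z^2-1584z+3024) + (0)
Last nonzero remainder: 36z^3-36z^2-1584z+3024. Dividing through by 36 gives the monic gcd z^3-z^2-44z+84.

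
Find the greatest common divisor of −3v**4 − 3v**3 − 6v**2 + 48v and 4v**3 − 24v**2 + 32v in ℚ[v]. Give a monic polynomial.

Apply the Euclidean algorithm:
  −3v**4 − 3v**3 − 6v**2 + 48v = (−(3/4)v − 21/4)(4v**3 − 24v**2 + 32v) + (−108v**2 + 216v)
  4v**3 − 24v**2 + 32v = (−(1/27)v + 4/27)(−108v**2 + 216v) + (0)
Last nonzero remainder: −108v**2 + 216v. Dividing through by −108 gives the monic gcd v**2 − 2v.

v**2 − 2v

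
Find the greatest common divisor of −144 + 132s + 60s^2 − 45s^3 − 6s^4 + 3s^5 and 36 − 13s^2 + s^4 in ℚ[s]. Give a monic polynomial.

−12 − 4s + 3s^2 + s^3

Repeated division with remainder:
  3s^5 − 6s^4 − 45s^3 + 60s^2 + 132s − 144 = (3s − 6)(s^4 − 13s^2 + 36) + (−6s^3 − 18s^2 + 24s + 72)
  s^4 − 13s^2 + 36 = (−(1/6)s + 1/2)(−6s^3 − 18s^2 + 24s + 72) + (0)
Last nonzero remainder: −6s^3 − 18s^2 + 24s + 72. Dividing through by −6 gives the monic gcd s^3 + 3s^2 − 4s − 12.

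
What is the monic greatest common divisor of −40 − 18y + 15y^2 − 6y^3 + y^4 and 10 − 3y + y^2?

10 − 3y + y^2

Apply the Euclidean algorithm:
  y^4 − 6y^3 + 15y^2 − 18y − 40 = (y^2 − 3y − 4)(y^2 − 3y + 10) + (0)
The last nonzero remainder y^2 − 3y + 10 is already monic.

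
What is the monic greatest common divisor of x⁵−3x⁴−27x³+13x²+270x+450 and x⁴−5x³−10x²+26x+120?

x³−x²−14x−30

Repeated division with remainder:
  x⁵−3x⁴−27x³+13x²+270x+450 = (x+2)(x⁴−5x³−10x²+26x+120) + (−7x³+7x²+98x+210)
  x⁴−5x³−10x²+26x+120 = (−(1/7)x+4/7)(−7x³+7x²+98x+210) + (0)
Last nonzero remainder: −7x³+7x²+98x+210. Dividing through by −7 gives the monic gcd x³−x²−14x−30.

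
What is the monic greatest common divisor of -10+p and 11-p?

Euclidean algorithm in ℚ[p]:
  p-10 = (-1)(-p+11) + (1)
  -p+11 = (-p+11)(1) + (0)
The last nonzero remainder is the constant 1, so the polynomials are coprime and gcd = 1.

1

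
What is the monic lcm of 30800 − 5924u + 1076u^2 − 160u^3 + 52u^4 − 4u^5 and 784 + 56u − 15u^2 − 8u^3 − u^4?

Repeated division with remainder:
  −4u^5 + 52u^4 − 160u^3 + 1076u^2 − 5924u + 30800 = (4u − 84)(−u^4 − 8u^3 − 15u^2 + 56u + 784) + (−772u^3 − 408u^2 − 4356u + 96656)
  −u^4 − 8u^3 − 15u^2 + 56u + 784 = ((1/772)u + 721/74498)(−772u^3 − 408u^2 − 4356u + 96656) + (−(201474/37249)u^2 − (1007370/37249)u − 5641272/37249)
  −772u^3 − 408u^2 − 4356u + 96656 = ((14378114/100737)u − 64291774/100737)(−(201474/37249)u^2 − (1007370/37249)u − 5641272/37249) + (0)
Last nonzero remainder: −(201474/37249)u^2 − (1007370/37249)u − 5641272/37249. Dividing through by −201474/37249 gives the monic gcd u^2 + 5u + 28.
Then lcm(f, g) = f·g / gcd(f, g); expanding and making the result monic gives the answer.

215600 − 64568u + 4275u^2 − 446u^3 + 215u^4 − 27u^5 − 10u^6 + u^7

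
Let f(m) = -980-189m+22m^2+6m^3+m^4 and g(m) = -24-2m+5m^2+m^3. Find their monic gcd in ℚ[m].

Apply the Euclidean algorithm:
  m^4+6m^3+22m^2-189m-980 = (m+1)(m^3+5m^2-2m-24) + (19m^2-163m-956)
  m^3+5m^2-2m-24 = ((1/19)m+258/361)(19m^2-163m-956) + ((59496/361)m+237984/361)
  19m^2-163m-956 = ((6859/59496)m-86279/59496)((59496/361)m+237984/361) + (0)
Last nonzero remainder: (59496/361)m+237984/361. Dividing through by 59496/361 gives the monic gcd m+4.

4+m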